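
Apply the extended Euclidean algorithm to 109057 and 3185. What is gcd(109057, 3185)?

13

Repeated division:
109057 = 34·3185 + 767
3185 = 4·767 + 117
767 = 6·117 + 65
117 = 1·65 + 52
65 = 1·52 + 13
52 = 4·13 + 0
gcd(109057, 3185) = 13.
Back-substituting:
13 = 65 − 52
13 = −117 + 2·65
13 = 2·767 − 13·117
13 = −13·3185 + 54·767
13 = 54·109057 − 1849·3185
So 13 = (54)·109057 + (-1849)·3185.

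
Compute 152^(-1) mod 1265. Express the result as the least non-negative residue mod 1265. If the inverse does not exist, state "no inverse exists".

258

gcd(1265, 152) by repeated division:
1265 = 8*152 + 49
152 = 3*49 + 5
49 = 9*5 + 4
5 = 1*4 + 1
4 = 4*1 + 0
The gcd is 1. Working backward:
1 = 5 − 4
1 = −49 + 10·5
1 = 10·152 − 31·49
1 = −31·1265 + 258·152
So 152·258 ≡ 1 (mod 1265).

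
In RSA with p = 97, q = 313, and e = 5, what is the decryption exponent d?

11981

φ(n) = (p−1)(q−1) = 96·312 = 29952.
Need d with 5·d ≡ 1 (mod 29952). Apply the extended Euclidean algorithm:
29952 = 5990×5 + 2
5 = 2×2 + 1
2 = 2×1 + 0
Back-substitute:
1 = 5 − 2·2
1 = −2·29952 + 11981·5
So 5·11981 ≡ 1 (mod 29952), hence d = 11981.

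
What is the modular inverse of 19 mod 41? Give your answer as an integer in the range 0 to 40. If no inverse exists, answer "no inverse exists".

13

Apply the Euclidean algorithm to 41 and 19:
41 = 2*19 + 3
19 = 6*3 + 1
3 = 3*1 + 0
The gcd is 1. Working backward:
1 = 19 − 6·3
1 = −6·41 + 13·19
So 19·13 ≡ 1 (mod 41).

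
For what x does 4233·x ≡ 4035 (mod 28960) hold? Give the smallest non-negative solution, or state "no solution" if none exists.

First find gcd(4233, 28960):
28960 = 6*4233 + 3562
4233 = 1*3562 + 671
3562 = 5*671 + 207
671 = 3*207 + 50
207 = 4*50 + 7
50 = 7*7 + 1
7 = 7*1 + 0
gcd = 1, so a unique solution mod 28960 exists.
Back-substitute for the Bézout coefficients:
1 = 50 − 7·7
1 = −7·207 + 29·50
1 = 29·671 − 94·207
1 = −94·3562 + 499·671
1 = 499·4233 − 593·3562
1 = −593·28960 + 4057·4233
So 4233·(4057) ≡ 1 (mod 28960), giving 4233⁻¹ ≡ 4057.
x ≡ 4233⁻¹·4035 ≡ 4057·4035 ≡ 7595 (mod 28960).

7595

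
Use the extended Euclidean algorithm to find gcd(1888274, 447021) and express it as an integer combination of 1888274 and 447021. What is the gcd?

Euclidean algorithm:
1888274 = 4·447021 + 100190
447021 = 4·100190 + 46261
100190 = 2·46261 + 7668
46261 = 6·7668 + 253
7668 = 30·253 + 78
253 = 3·78 + 19
78 = 4·19 + 2
19 = 9·2 + 1
2 = 2·1 + 0
gcd(1888274, 447021) = 1.
Express as a combination:
1 = 19 − 9·2
1 = −9·78 + 37·19
1 = 37·253 − 120·78
1 = −120·7668 + 3637·253
1 = 3637·46261 − 21942·7668
1 = −21942·100190 + 47521·46261
1 = 47521·447021 − 212026·100190
1 = −212026·1888274 + 895625·447021
So 1 = (-212026)·1888274 + (895625)·447021.

1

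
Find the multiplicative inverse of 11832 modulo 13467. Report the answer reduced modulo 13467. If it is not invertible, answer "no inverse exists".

Euclidean algorithm on 13467, 11832:
13467 = 1·11832 + 1635
11832 = 7·1635 + 387
1635 = 4·387 + 87
387 = 4·87 + 39
87 = 2·39 + 9
39 = 4·9 + 3
9 = 3·3 + 0
Since gcd = 3 > 1, 11832 is not a unit mod 13467.

no inverse exists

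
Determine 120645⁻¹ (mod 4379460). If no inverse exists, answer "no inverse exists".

Euclidean algorithm on 4379460, 120645:
4379460 = 36·120645 + 36240
120645 = 3·36240 + 11925
36240 = 3·11925 + 465
11925 = 25·465 + 300
465 = 1·300 + 165
300 = 1·165 + 135
165 = 1·135 + 30
135 = 4·30 + 15
30 = 2·15 + 0
The gcd is 15, not 1, hence no inverse exists.

no inverse exists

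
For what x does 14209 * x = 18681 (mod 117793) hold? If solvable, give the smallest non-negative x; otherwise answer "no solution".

First find gcd(14209, 117793):
117793 = 8×14209 + 4121
14209 = 3×4121 + 1846
4121 = 2×1846 + 429
1846 = 4×429 + 130
429 = 3×130 + 39
130 = 3×39 + 13
39 = 3×13 + 0
gcd = 13 and 13 | 18681, so solutions exist. Divide through by 13: 1093x ≡ 1437 (mod 9061).
Now find 1093⁻¹ mod 9061:
9061 = 8*1093 + 317
1093 = 3*317 + 142
317 = 2*142 + 33
142 = 4*33 + 10
33 = 3*10 + 3
10 = 3*3 + 1
3 = 3*1 + 0
Back-substitute:
1 = 10 − 3·3
1 = −3·33 + 10·10
1 = 10·142 − 43·33
1 = −43·317 + 96·142
1 = 96·1093 − 331·317
1 = −331·9061 + 2744·1093
So 1093⁻¹ ≡ 2744 (mod 9061).
Then x ≡ 2744·1437 ≡ 1593 (mod 9061); the smallest non-negative solution is x = 1593.

1593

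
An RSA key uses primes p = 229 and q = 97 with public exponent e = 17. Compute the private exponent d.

φ(n) = (p−1)(q−1) = 228·96 = 21888.
Need d with 17·d ≡ 1 (mod 21888). Apply the extended Euclidean algorithm:
21888 = 1287*17 + 9
17 = 1*9 + 8
9 = 1*8 + 1
8 = 8*1 + 0
Back-substitute:
1 = 9 − 8
1 = −17 + 2·9
1 = 2·21888 − 2575·17
So 17·(-2575) ≡ 1 (mod 21888), hence d ≡ -2575 ≡ 19313 (mod 21888).

19313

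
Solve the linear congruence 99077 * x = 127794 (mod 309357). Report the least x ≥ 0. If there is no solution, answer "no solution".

22776

First find gcd(99077, 309357):
309357 = 3·99077 + 12126
99077 = 8·12126 + 2069
12126 = 5·2069 + 1781
2069 = 1·1781 + 288
1781 = 6·288 + 53
288 = 5·53 + 23
53 = 2·23 + 7
23 = 3·7 + 2
7 = 3·2 + 1
2 = 2·1 + 0
gcd = 1, so a unique solution mod 309357 exists.
Back-substitute for the Bézout coefficients:
1 = 7 − 3·2
1 = −3·23 + 10·7
1 = 10·53 − 23·23
1 = −23·288 + 125·53
1 = 125·1781 − 773·288
1 = −773·2069 + 898·1781
1 = 898·12126 − 5263·2069
1 = −5263·99077 + 43002·12126
1 = 43002·309357 − 134269·99077
So 99077·(-134269) ≡ 1 (mod 309357), giving 99077⁻¹ ≡ 175088.
x ≡ 99077⁻¹·127794 ≡ 175088·127794 ≡ 22776 (mod 309357).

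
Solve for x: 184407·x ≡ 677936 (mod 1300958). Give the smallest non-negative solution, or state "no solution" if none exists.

1014790

First find gcd(184407, 1300958):
1300958 = 7×184407 + 10109
184407 = 18×10109 + 2445
10109 = 4×2445 + 329
2445 = 7×329 + 142
329 = 2×142 + 45
142 = 3×45 + 7
45 = 6×7 + 3
7 = 2×3 + 1
3 = 3×1 + 0
gcd = 1, so a unique solution mod 1300958 exists.
Back-substitute for the Bézout coefficients:
1 = 7 − 2·3
1 = −2·45 + 13·7
1 = 13·142 − 41·45
1 = −41·329 + 95·142
1 = 95·2445 − 706·329
1 = −706·10109 + 2919·2445
1 = 2919·184407 − 53248·10109
1 = −53248·1300958 + 375655·184407
So 184407·(375655) ≡ 1 (mod 1300958), giving 184407⁻¹ ≡ 375655.
x ≡ 184407⁻¹·677936 ≡ 375655·677936 ≡ 1014790 (mod 1300958).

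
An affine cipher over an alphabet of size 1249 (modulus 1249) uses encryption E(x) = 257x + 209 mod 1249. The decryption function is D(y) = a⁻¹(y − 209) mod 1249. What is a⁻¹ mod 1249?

Run Euclid on (1249, 257):
1249 = 4*257 + 221
257 = 1*221 + 36
221 = 6*36 + 5
36 = 7*5 + 1
5 = 5*1 + 0
The gcd is 1. Working backward:
1 = 36 − 7·5
1 = −7·221 + 43·36
1 = 43·257 − 50·221
1 = −50·1249 + 243·257
So 257·243 ≡ 1 (mod 1249).

243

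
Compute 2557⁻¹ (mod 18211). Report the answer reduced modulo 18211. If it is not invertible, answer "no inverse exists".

Apply the Euclidean algorithm to 18211 and 2557:
18211 = 7·2557 + 312
2557 = 8·312 + 61
312 = 5·61 + 7
61 = 8·7 + 5
7 = 1·5 + 2
5 = 2·2 + 1
2 = 2·1 + 0
The gcd is 1. Working backward:
1 = 5 − 2·2
1 = −2·7 + 3·5
1 = 3·61 − 26·7
1 = −26·312 + 133·61
1 = 133·2557 − 1090·312
1 = −1090·18211 + 7763·2557
So 2557·7763 ≡ 1 (mod 18211).

7763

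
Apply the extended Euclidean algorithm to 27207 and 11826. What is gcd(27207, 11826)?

9

Repeated division:
27207 = 2·11826 + 3555
11826 = 3·3555 + 1161
3555 = 3·1161 + 72
1161 = 16·72 + 9
72 = 8·9 + 0
gcd(27207, 11826) = 9.
Back-substituting:
9 = 1161 − 16·72
9 = −16·3555 + 49·1161
9 = 49·11826 − 163·3555
9 = −163·27207 + 375·11826
So 9 = (-163)·27207 + (375)·11826.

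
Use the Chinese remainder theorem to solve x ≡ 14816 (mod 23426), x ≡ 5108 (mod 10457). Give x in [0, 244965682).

96272250

Write x = 14816 + 23426·k. Then 23426·k ≡ 5108 − 14816 ≡ 749 (mod 10457).
Need 23426⁻¹ mod 10457. Extended Euclid on (10457, 2512):
10457 = 4×2512 + 409
2512 = 6×409 + 58
409 = 7×58 + 3
58 = 19×3 + 1
3 = 3×1 + 0
Back-substitute:
1 = 58 − 19·3
1 = −19·409 + 134·58
1 = 134·2512 − 823·409
1 = −823·10457 + 3426·2512
23426⁻¹ ≡ 3426 (mod 10457), so k ≡ 3426·749 ≡ 4109 (mod 10457).
x = 14816 + 23426·4109 = 96272250.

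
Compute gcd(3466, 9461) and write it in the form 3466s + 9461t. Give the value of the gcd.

Apply Euclid's algorithm to 9461 and 3466:
9461 = 2*3466 + 2529
3466 = 1*2529 + 937
2529 = 2*937 + 655
937 = 1*655 + 282
655 = 2*282 + 91
282 = 3*91 + 9
91 = 10*9 + 1
9 = 9*1 + 0
gcd(3466, 9461) = 1.
Working backward:
1 = 91 − 10·9
1 = −10·282 + 31·91
1 = 31·655 − 72·282
1 = −72·937 + 103·655
1 = 103·2529 − 278·937
1 = −278·3466 + 381·2529
1 = 381·9461 − 1040·3466
So 1 = (381)·9461 + (-1040)·3466.

1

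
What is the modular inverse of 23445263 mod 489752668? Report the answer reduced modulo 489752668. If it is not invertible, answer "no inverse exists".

28572951

gcd(489752668, 23445263) by repeated division:
489752668 = 20·23445263 + 20847408
23445263 = 1·20847408 + 2597855
20847408 = 8·2597855 + 64568
2597855 = 40·64568 + 15135
64568 = 4·15135 + 4028
15135 = 3·4028 + 3051
4028 = 1·3051 + 977
3051 = 3·977 + 120
977 = 8·120 + 17
120 = 7·17 + 1
17 = 17·1 + 0
gcd = 1, so the inverse exists. Back-substitute:
1 = 120 − 7·17
1 = −7·977 + 57·120
1 = 57·3051 − 178·977
1 = −178·4028 + 235·3051
1 = 235·15135 − 883·4028
1 = −883·64568 + 3767·15135
1 = 3767·2597855 − 151563·64568
1 = −151563·20847408 + 1216271·2597855
1 = 1216271·23445263 − 1367834·20847408
1 = −1367834·489752668 + 28572951·23445263
So 23445263·28572951 ≡ 1 (mod 489752668).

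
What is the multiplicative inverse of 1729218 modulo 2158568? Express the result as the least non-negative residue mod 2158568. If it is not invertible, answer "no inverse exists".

no inverse exists

Compute gcd(1729218, 2158568):
2158568 = 1*1729218 + 429350
1729218 = 4*429350 + 11818
429350 = 36*11818 + 3902
11818 = 3*3902 + 112
3902 = 34*112 + 94
112 = 1*94 + 18
94 = 5*18 + 4
18 = 4*4 + 2
4 = 2*2 + 0
Since gcd = 2 > 1, 1729218 is not a unit mod 2158568.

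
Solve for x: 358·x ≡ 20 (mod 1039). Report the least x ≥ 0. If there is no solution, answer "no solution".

First find gcd(358, 1039):
1039 = 2*358 + 323
358 = 1*323 + 35
323 = 9*35 + 8
35 = 4*8 + 3
8 = 2*3 + 2
3 = 1*2 + 1
2 = 2*1 + 0
gcd = 1, so a unique solution mod 1039 exists.
Back-substitute for the Bézout coefficients:
1 = 3 − 2
1 = −8 + 3·3
1 = 3·35 − 13·8
1 = −13·323 + 120·35
1 = 120·358 − 133·323
1 = −133·1039 + 386·358
So 358·(386) ≡ 1 (mod 1039), giving 358⁻¹ ≡ 386.
x ≡ 358⁻¹·20 ≡ 386·20 ≡ 447 (mod 1039).

447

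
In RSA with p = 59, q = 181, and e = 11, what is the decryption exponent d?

9491

φ(n) = (p−1)(q−1) = 58·180 = 10440.
Need d with 11·d ≡ 1 (mod 10440). Apply the extended Euclidean algorithm:
10440 = 949*11 + 1
11 = 11*1 + 0
Back-substitute:
1 = 10440 − 949·11
So 11·(-949) ≡ 1 (mod 10440), hence d ≡ -949 ≡ 9491 (mod 10440).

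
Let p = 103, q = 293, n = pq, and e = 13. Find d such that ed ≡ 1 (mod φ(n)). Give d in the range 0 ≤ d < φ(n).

27493

φ(n) = (p−1)(q−1) = 102·292 = 29784.
Need d with 13·d ≡ 1 (mod 29784). Apply the extended Euclidean algorithm:
29784 = 2291·13 + 1
13 = 13·1 + 0
Back-substitute:
1 = 29784 − 2291·13
So 13·(-2291) ≡ 1 (mod 29784), hence d ≡ -2291 ≡ 27493 (mod 29784).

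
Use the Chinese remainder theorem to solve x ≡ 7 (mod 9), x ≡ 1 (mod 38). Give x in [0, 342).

Write x = 7 + 9·k. Then 9·k ≡ 1 − 7 ≡ 32 (mod 38).
Need 9⁻¹ mod 38. Extended Euclid on (38, 9):
38 = 4×9 + 2
9 = 4×2 + 1
2 = 2×1 + 0
Back-substitute:
1 = 9 − 4·2
1 = −4·38 + 17·9
9⁻¹ ≡ 17 (mod 38), so k ≡ 17·32 ≡ 12 (mod 38).
x = 7 + 9·12 = 115.

115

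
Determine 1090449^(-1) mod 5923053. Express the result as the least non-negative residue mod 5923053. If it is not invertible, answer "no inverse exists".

no inverse exists

Compute gcd(1090449, 5923053):
5923053 = 5*1090449 + 470808
1090449 = 2*470808 + 148833
470808 = 3*148833 + 24309
148833 = 6*24309 + 2979
24309 = 8*2979 + 477
2979 = 6*477 + 117
477 = 4*117 + 9
117 = 13*9 + 0
The gcd is 9, not 1, hence no inverse exists.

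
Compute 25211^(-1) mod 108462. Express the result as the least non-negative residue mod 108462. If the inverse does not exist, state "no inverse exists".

24389

Run Euclid on (108462, 25211):
108462 = 4*25211 + 7618
25211 = 3*7618 + 2357
7618 = 3*2357 + 547
2357 = 4*547 + 169
547 = 3*169 + 40
169 = 4*40 + 9
40 = 4*9 + 4
9 = 2*4 + 1
4 = 4*1 + 0
The gcd is 1. Working backward:
1 = 9 − 2·4
1 = −2·40 + 9·9
1 = 9·169 − 38·40
1 = −38·547 + 123·169
1 = 123·2357 − 530·547
1 = −530·7618 + 1713·2357
1 = 1713·25211 − 5669·7618
1 = −5669·108462 + 24389·25211
So 25211·24389 ≡ 1 (mod 108462).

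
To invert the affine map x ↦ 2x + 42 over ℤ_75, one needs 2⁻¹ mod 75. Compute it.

38

Run Euclid on (75, 2):
75 = 37·2 + 1
2 = 2·1 + 0
gcd = 1, so the inverse exists. Back-substitute:
1 = 75 − 37·2
Thus 2·(-37) ≡ 1 (mod 75); reducing, -37 mod 75 = 38.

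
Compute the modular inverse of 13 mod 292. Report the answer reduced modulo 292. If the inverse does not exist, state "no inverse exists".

45

gcd(292, 13) by repeated division:
292 = 22*13 + 6
13 = 2*6 + 1
6 = 6*1 + 0
The gcd is 1. Working backward:
1 = 13 − 2·6
1 = −2·292 + 45·13
So 13·45 ≡ 1 (mod 292).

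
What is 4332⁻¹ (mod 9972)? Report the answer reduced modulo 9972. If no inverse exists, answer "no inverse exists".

no inverse exists

Compute gcd(4332, 9972):
9972 = 2*4332 + 1308
4332 = 3*1308 + 408
1308 = 3*408 + 84
408 = 4*84 + 72
84 = 1*72 + 12
72 = 6*12 + 0
The gcd is 12, not 1, hence no inverse exists.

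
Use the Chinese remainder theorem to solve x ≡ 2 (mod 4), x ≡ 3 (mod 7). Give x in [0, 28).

Write x = 2 + 4·k. Then 4·k ≡ 3 − 2 ≡ 1 (mod 7).
Need 4⁻¹ mod 7. Extended Euclid on (7, 4):
7 = 1·4 + 3
4 = 1·3 + 1
3 = 3·1 + 0
Back-substitute:
1 = 4 − 3
1 = −7 + 2·4
4⁻¹ ≡ 2 (mod 7), so k ≡ 2·1 ≡ 2 (mod 7).
x = 2 + 4·2 = 10.

10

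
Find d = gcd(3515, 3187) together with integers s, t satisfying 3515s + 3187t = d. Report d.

Apply Euclid's algorithm to 3515 and 3187:
3515 = 1·3187 + 328
3187 = 9·328 + 235
328 = 1·235 + 93
235 = 2·93 + 49
93 = 1·49 + 44
49 = 1·44 + 5
44 = 8·5 + 4
5 = 1·4 + 1
4 = 4·1 + 0
gcd(3515, 3187) = 1.
Working backward:
1 = 5 − 4
1 = −44 + 9·5
1 = 9·49 − 10·44
1 = −10·93 + 19·49
1 = 19·235 − 48·93
1 = −48·328 + 67·235
1 = 67·3187 − 651·328
1 = −651·3515 + 718·3187
So 1 = (-651)·3515 + (718)·3187.

1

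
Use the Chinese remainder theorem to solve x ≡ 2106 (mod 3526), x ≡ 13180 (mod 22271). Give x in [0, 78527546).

38809262

Write x = 2106 + 3526·k. Then 3526·k ≡ 13180 − 2106 ≡ 11074 (mod 22271).
Need 3526⁻¹ mod 22271. Extended Euclid on (22271, 3526):
22271 = 6×3526 + 1115
3526 = 3×1115 + 181
1115 = 6×181 + 29
181 = 6×29 + 7
29 = 4×7 + 1
7 = 7×1 + 0
Back-substitute:
1 = 29 − 4·7
1 = −4·181 + 25·29
1 = 25·1115 − 154·181
1 = −154·3526 + 487·1115
1 = 487·22271 − 3076·3526
3526⁻¹ ≡ 19195 (mod 22271), so k ≡ 19195·11074 ≡ 11006 (mod 22271).
x = 2106 + 3526·11006 = 38809262.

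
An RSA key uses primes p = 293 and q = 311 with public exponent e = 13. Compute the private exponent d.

83557

φ(n) = (p−1)(q−1) = 292·310 = 90520.
Need d with 13·d ≡ 1 (mod 90520). Apply the extended Euclidean algorithm:
90520 = 6963·13 + 1
13 = 13·1 + 0
Back-substitute:
1 = 90520 − 6963·13
So 13·(-6963) ≡ 1 (mod 90520), hence d ≡ -6963 ≡ 83557 (mod 90520).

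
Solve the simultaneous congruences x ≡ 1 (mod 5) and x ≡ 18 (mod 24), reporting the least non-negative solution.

Write x = 1 + 5·k. Then 5·k ≡ 18 − 1 ≡ 17 (mod 24).
Need 5⁻¹ mod 24. Extended Euclid on (24, 5):
24 = 4×5 + 4
5 = 1×4 + 1
4 = 4×1 + 0
Back-substitute:
1 = 5 − 4
1 = −24 + 5·5
5⁻¹ ≡ 5 (mod 24), so k ≡ 5·17 ≡ 13 (mod 24).
x = 1 + 5·13 = 66.

66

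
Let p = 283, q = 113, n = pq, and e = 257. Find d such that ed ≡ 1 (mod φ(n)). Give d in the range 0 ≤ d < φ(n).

φ(n) = (p−1)(q−1) = 282·112 = 31584.
Need d with 257·d ≡ 1 (mod 31584). Apply the extended Euclidean algorithm:
31584 = 122*257 + 230
257 = 1*230 + 27
230 = 8*27 + 14
27 = 1*14 + 13
14 = 1*13 + 1
13 = 13*1 + 0
Back-substitute:
1 = 14 − 13
1 = −27 + 2·14
1 = 2·230 − 17·27
1 = −17·257 + 19·230
1 = 19·31584 − 2335·257
So 257·(-2335) ≡ 1 (mod 31584), hence d ≡ -2335 ≡ 29249 (mod 31584).

29249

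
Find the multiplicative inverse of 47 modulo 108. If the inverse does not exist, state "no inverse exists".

23

Extended Euclidean algorithm:
108 = 2·47 + 14
47 = 3·14 + 5
14 = 2·5 + 4
5 = 1·4 + 1
4 = 4·1 + 0
Since gcd(47, 108) = 1, back-substitute to write 1 as a combination:
1 = 5 − 4
1 = −14 + 3·5
1 = 3·47 − 10·14
1 = −10·108 + 23·47
So 47·23 ≡ 1 (mod 108).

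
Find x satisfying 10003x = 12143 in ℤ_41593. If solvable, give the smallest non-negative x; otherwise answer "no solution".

8230

First find gcd(10003, 41593):
41593 = 4·10003 + 1581
10003 = 6·1581 + 517
1581 = 3·517 + 30
517 = 17·30 + 7
30 = 4·7 + 2
7 = 3·2 + 1
2 = 2·1 + 0
gcd = 1, so a unique solution mod 41593 exists.
Back-substitute for the Bézout coefficients:
1 = 7 − 3·2
1 = −3·30 + 13·7
1 = 13·517 − 224·30
1 = −224·1581 + 685·517
1 = 685·10003 − 4334·1581
1 = −4334·41593 + 18021·10003
So 10003·(18021) ≡ 1 (mod 41593), giving 10003⁻¹ ≡ 18021.
x ≡ 10003⁻¹·12143 ≡ 18021·12143 ≡ 8230 (mod 41593).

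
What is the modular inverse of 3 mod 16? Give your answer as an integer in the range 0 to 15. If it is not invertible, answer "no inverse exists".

11

Extended Euclidean algorithm:
16 = 5×3 + 1
3 = 3×1 + 0
The gcd is 1. Working backward:
1 = 16 − 5·3
So 3·(-5) ≡ 1 (mod 16), and -5 ≡ 11 (mod 16).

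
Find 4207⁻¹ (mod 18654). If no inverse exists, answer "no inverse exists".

14251

gcd(18654, 4207) by repeated division:
18654 = 4*4207 + 1826
4207 = 2*1826 + 555
1826 = 3*555 + 161
555 = 3*161 + 72
161 = 2*72 + 17
72 = 4*17 + 4
17 = 4*4 + 1
4 = 4*1 + 0
The gcd is 1. Working backward:
1 = 17 − 4·4
1 = −4·72 + 17·17
1 = 17·161 − 38·72
1 = −38·555 + 131·161
1 = 131·1826 − 431·555
1 = −431·4207 + 993·1826
1 = 993·18654 − 4403·4207
Hence 4207⁻¹ ≡ -4403 ≡ 14251 (mod 18654).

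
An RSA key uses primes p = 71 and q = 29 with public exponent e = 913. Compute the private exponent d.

φ(n) = (p−1)(q−1) = 70·28 = 1960.
Need d with 913·d ≡ 1 (mod 1960). Apply the extended Euclidean algorithm:
1960 = 2×913 + 134
913 = 6×134 + 109
134 = 1×109 + 25
109 = 4×25 + 9
25 = 2×9 + 7
9 = 1×7 + 2
7 = 3×2 + 1
2 = 2×1 + 0
Back-substitute:
1 = 7 − 3·2
1 = −3·9 + 4·7
1 = 4·25 − 11·9
1 = −11·109 + 48·25
1 = 48·134 − 59·109
1 = −59·913 + 402·134
1 = 402·1960 − 863·913
So 913·(-863) ≡ 1 (mod 1960), hence d ≡ -863 ≡ 1097 (mod 1960).

1097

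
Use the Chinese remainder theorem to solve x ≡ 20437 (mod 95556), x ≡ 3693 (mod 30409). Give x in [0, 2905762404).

Write x = 20437 + 95556·k. Then 95556·k ≡ 3693 − 20437 ≡ 13665 (mod 30409).
Need 95556⁻¹ mod 30409. Extended Euclid on (30409, 4329):
30409 = 7*4329 + 106
4329 = 40*106 + 89
106 = 1*89 + 17
89 = 5*17 + 4
17 = 4*4 + 1
4 = 4*1 + 0
Back-substitute:
1 = 17 − 4·4
1 = −4·89 + 21·17
1 = 21·106 − 25·89
1 = −25·4329 + 1021·106
1 = 1021·30409 − 7172·4329
95556⁻¹ ≡ 23237 (mod 30409), so k ≡ 23237·13665 ≡ 2827 (mod 30409).
x = 20437 + 95556·2827 = 270157249.

270157249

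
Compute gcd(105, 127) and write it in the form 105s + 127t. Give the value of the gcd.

1

Apply Euclid's algorithm to 127 and 105:
127 = 1×105 + 22
105 = 4×22 + 17
22 = 1×17 + 5
17 = 3×5 + 2
5 = 2×2 + 1
2 = 2×1 + 0
gcd(105, 127) = 1.
Express as a combination:
1 = 5 − 2·2
1 = −2·17 + 7·5
1 = 7·22 − 9·17
1 = −9·105 + 43·22
1 = 43·127 − 52·105
So 1 = (43)·127 + (-52)·105.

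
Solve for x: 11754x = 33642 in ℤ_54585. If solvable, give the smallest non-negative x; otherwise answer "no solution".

First find gcd(11754, 54585):
54585 = 4·11754 + 7569
11754 = 1·7569 + 4185
7569 = 1·4185 + 3384
4185 = 1·3384 + 801
3384 = 4·801 + 180
801 = 4·180 + 81
180 = 2·81 + 18
81 = 4·18 + 9
18 = 2·9 + 0
gcd = 9 and 9 | 33642, so solutions exist. Divide through by 9: 1306x ≡ 3738 (mod 6065).
Now find 1306⁻¹ mod 6065:
6065 = 4*1306 + 841
1306 = 1*841 + 465
841 = 1*465 + 376
465 = 1*376 + 89
376 = 4*89 + 20
89 = 4*20 + 9
20 = 2*9 + 2
9 = 4*2 + 1
2 = 2*1 + 0
Back-substitute:
1 = 9 − 4·2
1 = −4·20 + 9·9
1 = 9·89 − 40·20
1 = −40·376 + 169·89
1 = 169·465 − 209·376
1 = −209·841 + 378·465
1 = 378·1306 − 587·841
1 = −587·6065 + 2726·1306
So 1306⁻¹ ≡ 2726 (mod 6065).
Then x ≡ 2726·3738 ≡ 588 (mod 6065); the smallest non-negative solution is x = 588.

588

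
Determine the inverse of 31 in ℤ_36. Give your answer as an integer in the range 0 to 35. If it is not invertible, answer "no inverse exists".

7

gcd(36, 31) by repeated division:
36 = 1×31 + 5
31 = 6×5 + 1
5 = 5×1 + 0
The gcd is 1. Working backward:
1 = 31 − 6·5
1 = −6·36 + 7·31
So 31·7 ≡ 1 (mod 36).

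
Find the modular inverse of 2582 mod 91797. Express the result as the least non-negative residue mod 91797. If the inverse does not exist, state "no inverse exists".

Apply the Euclidean algorithm to 91797 and 2582:
91797 = 35*2582 + 1427
2582 = 1*1427 + 1155
1427 = 1*1155 + 272
1155 = 4*272 + 67
272 = 4*67 + 4
67 = 16*4 + 3
4 = 1*3 + 1
3 = 3*1 + 0
The gcd is 1. Working backward:
1 = 4 − 3
1 = −67 + 17·4
1 = 17·272 − 69·67
1 = −69·1155 + 293·272
1 = 293·1427 − 362·1155
1 = −362·2582 + 655·1427
1 = 655·91797 − 23287·2582
Thus 2582·(-23287) ≡ 1 (mod 91797); reducing, -23287 mod 91797 = 68510.

68510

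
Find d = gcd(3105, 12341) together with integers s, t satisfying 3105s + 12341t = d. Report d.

1

Repeated division:
12341 = 3·3105 + 3026
3105 = 1·3026 + 79
3026 = 38·79 + 24
79 = 3·24 + 7
24 = 3·7 + 3
7 = 2·3 + 1
3 = 3·1 + 0
gcd(3105, 12341) = 1.
Express as a combination:
1 = 7 − 2·3
1 = −2·24 + 7·7
1 = 7·79 − 23·24
1 = −23·3026 + 881·79
1 = 881·3105 − 904·3026
1 = −904·12341 + 3593·3105
So 1 = (-904)·12341 + (3593)·3105.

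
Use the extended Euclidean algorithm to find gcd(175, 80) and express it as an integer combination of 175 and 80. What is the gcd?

5

Euclidean algorithm:
175 = 2*80 + 15
80 = 5*15 + 5
15 = 3*5 + 0
gcd(175, 80) = 5.
Working backward:
5 = 80 − 5·15
5 = −5·175 + 11·80
So 5 = (-5)·175 + (11)·80.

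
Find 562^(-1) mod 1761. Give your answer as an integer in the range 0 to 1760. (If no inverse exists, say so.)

Run Euclid on (1761, 562):
1761 = 3×562 + 75
562 = 7×75 + 37
75 = 2×37 + 1
37 = 37×1 + 0
Since gcd(562, 1761) = 1, back-substitute to write 1 as a combination:
1 = 75 − 2·37
1 = −2·562 + 15·75
1 = 15·1761 − 47·562
Thus 562·(-47) ≡ 1 (mod 1761); reducing, -47 mod 1761 = 1714.

1714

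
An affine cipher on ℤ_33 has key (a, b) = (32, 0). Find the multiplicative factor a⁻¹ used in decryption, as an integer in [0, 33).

32

gcd(33, 32) by repeated division:
33 = 1×32 + 1
32 = 32×1 + 0
Since gcd(32, 33) = 1, back-substitute to write 1 as a combination:
1 = 33 − 32
Hence 32⁻¹ ≡ -1 ≡ 32 (mod 33).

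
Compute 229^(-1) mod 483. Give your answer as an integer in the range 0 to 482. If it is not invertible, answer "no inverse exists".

gcd(483, 229) by repeated division:
483 = 2·229 + 25
229 = 9·25 + 4
25 = 6·4 + 1
4 = 4·1 + 0
gcd = 1, so the inverse exists. Back-substitute:
1 = 25 − 6·4
1 = −6·229 + 55·25
1 = 55·483 − 116·229
Thus 229·(-116) ≡ 1 (mod 483); reducing, -116 mod 483 = 367.

367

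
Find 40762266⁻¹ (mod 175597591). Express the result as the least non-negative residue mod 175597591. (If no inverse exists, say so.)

gcd(175597591, 40762266) by repeated division:
175597591 = 4*40762266 + 12548527
40762266 = 3*12548527 + 3116685
12548527 = 4*3116685 + 81787
3116685 = 38*81787 + 8779
81787 = 9*8779 + 2776
8779 = 3*2776 + 451
2776 = 6*451 + 70
451 = 6*70 + 31
70 = 2*31 + 8
31 = 3*8 + 7
8 = 1*7 + 1
7 = 7*1 + 0
gcd = 1, so the inverse exists. Back-substitute:
1 = 8 − 7
1 = −31 + 4·8
1 = 4·70 − 9·31
1 = −9·451 + 58·70
1 = 58·2776 − 357·451
1 = −357·8779 + 1129·2776
1 = 1129·81787 − 10518·8779
1 = −10518·3116685 + 400813·81787
1 = 400813·12548527 − 1613770·3116685
1 = −1613770·40762266 + 5242123·12548527
1 = 5242123·175597591 − 22582262·40762266
Hence 40762266⁻¹ ≡ -22582262 ≡ 153015329 (mod 175597591).

153015329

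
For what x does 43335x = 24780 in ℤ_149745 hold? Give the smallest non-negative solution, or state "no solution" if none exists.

First find gcd(43335, 149745):
149745 = 3*43335 + 19740
43335 = 2*19740 + 3855
19740 = 5*3855 + 465
3855 = 8*465 + 135
465 = 3*135 + 60
135 = 2*60 + 15
60 = 4*15 + 0
gcd = 15 and 15 | 24780, so solutions exist. Divide through by 15: 2889x ≡ 1652 (mod 9983).
Now find 2889⁻¹ mod 9983:
9983 = 3·2889 + 1316
2889 = 2·1316 + 257
1316 = 5·257 + 31
257 = 8·31 + 9
31 = 3·9 + 4
9 = 2·4 + 1
4 = 4·1 + 0
Back-substitute:
1 = 9 − 2·4
1 = −2·31 + 7·9
1 = 7·257 − 58·31
1 = −58·1316 + 297·257
1 = 297·2889 − 652·1316
1 = −652·9983 + 2253·2889
So 2889⁻¹ ≡ 2253 (mod 9983).
Then x ≡ 2253·1652 ≡ 8280 (mod 9983); the smallest non-negative solution is x = 8280.

8280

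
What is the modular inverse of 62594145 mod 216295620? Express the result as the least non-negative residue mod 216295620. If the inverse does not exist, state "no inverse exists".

no inverse exists

Compute gcd(62594145, 216295620):
216295620 = 3×62594145 + 28513185
62594145 = 2×28513185 + 5567775
28513185 = 5×5567775 + 674310
5567775 = 8×674310 + 173295
674310 = 3×173295 + 154425
173295 = 1×154425 + 18870
154425 = 8×18870 + 3465
18870 = 5×3465 + 1545
3465 = 2×1545 + 375
1545 = 4×375 + 45
375 = 8×45 + 15
45 = 3×15 + 0
The gcd is 15, not 1, hence no inverse exists.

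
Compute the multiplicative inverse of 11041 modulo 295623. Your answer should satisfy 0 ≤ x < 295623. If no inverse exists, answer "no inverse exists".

229810

Apply the Euclidean algorithm to 295623 and 11041:
295623 = 26·11041 + 8557
11041 = 1·8557 + 2484
8557 = 3·2484 + 1105
2484 = 2·1105 + 274
1105 = 4·274 + 9
274 = 30·9 + 4
9 = 2·4 + 1
4 = 4·1 + 0
gcd = 1, so the inverse exists. Back-substitute:
1 = 9 − 2·4
1 = −2·274 + 61·9
1 = 61·1105 − 246·274
1 = −246·2484 + 553·1105
1 = 553·8557 − 1905·2484
1 = −1905·11041 + 2458·8557
1 = 2458·295623 − 65813·11041
Hence 11041⁻¹ ≡ -65813 ≡ 229810 (mod 295623).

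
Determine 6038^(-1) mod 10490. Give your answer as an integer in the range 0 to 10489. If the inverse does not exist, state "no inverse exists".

no inverse exists

Euclidean algorithm on 10490, 6038:
10490 = 1×6038 + 4452
6038 = 1×4452 + 1586
4452 = 2×1586 + 1280
1586 = 1×1280 + 306
1280 = 4×306 + 56
306 = 5×56 + 26
56 = 2×26 + 4
26 = 6×4 + 2
4 = 2×2 + 0
Since gcd = 2 > 1, 6038 is not a unit mod 10490.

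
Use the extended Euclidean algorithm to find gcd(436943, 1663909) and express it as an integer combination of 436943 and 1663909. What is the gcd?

Apply Euclid's algorithm to 1663909 and 436943:
1663909 = 3×436943 + 353080
436943 = 1×353080 + 83863
353080 = 4×83863 + 17628
83863 = 4×17628 + 13351
17628 = 1×13351 + 4277
13351 = 3×4277 + 520
4277 = 8×520 + 117
520 = 4×117 + 52
117 = 2×52 + 13
52 = 4×13 + 0
gcd(436943, 1663909) = 13.
Express as a combination:
13 = 117 − 2·52
13 = −2·520 + 9·117
13 = 9·4277 − 74·520
13 = −74·13351 + 231·4277
13 = 231·17628 − 305·13351
13 = −305·83863 + 1451·17628
13 = 1451·353080 − 6109·83863
13 = −6109·436943 + 7560·353080
13 = 7560·1663909 − 28789·436943
So 13 = (7560)·1663909 + (-28789)·436943.

13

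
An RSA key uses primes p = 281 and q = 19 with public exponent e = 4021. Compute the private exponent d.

1741

φ(n) = (p−1)(q−1) = 280·18 = 5040.
Need d with 4021·d ≡ 1 (mod 5040). Apply the extended Euclidean algorithm:
5040 = 1·4021 + 1019
4021 = 3·1019 + 964
1019 = 1·964 + 55
964 = 17·55 + 29
55 = 1·29 + 26
29 = 1·26 + 3
26 = 8·3 + 2
3 = 1·2 + 1
2 = 2·1 + 0
Back-substitute:
1 = 3 − 2
1 = −26 + 9·3
1 = 9·29 − 10·26
1 = −10·55 + 19·29
1 = 19·964 − 333·55
1 = −333·1019 + 352·964
1 = 352·4021 − 1389·1019
1 = −1389·5040 + 1741·4021
So 4021·1741 ≡ 1 (mod 5040), hence d = 1741.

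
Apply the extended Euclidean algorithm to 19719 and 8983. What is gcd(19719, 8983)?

1

Repeated division:
19719 = 2·8983 + 1753
8983 = 5·1753 + 218
1753 = 8·218 + 9
218 = 24·9 + 2
9 = 4·2 + 1
2 = 2·1 + 0
gcd(19719, 8983) = 1.
Express as a combination:
1 = 9 − 4·2
1 = −4·218 + 97·9
1 = 97·1753 − 780·218
1 = −780·8983 + 3997·1753
1 = 3997·19719 − 8774·8983
So 1 = (3997)·19719 + (-8774)·8983.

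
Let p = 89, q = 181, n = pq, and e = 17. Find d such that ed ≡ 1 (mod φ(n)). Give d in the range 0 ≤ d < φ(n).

φ(n) = (p−1)(q−1) = 88·180 = 15840.
Need d with 17·d ≡ 1 (mod 15840). Apply the extended Euclidean algorithm:
15840 = 931×17 + 13
17 = 1×13 + 4
13 = 3×4 + 1
4 = 4×1 + 0
Back-substitute:
1 = 13 − 3·4
1 = −3·17 + 4·13
1 = 4·15840 − 3727·17
So 17·(-3727) ≡ 1 (mod 15840), hence d ≡ -3727 ≡ 12113 (mod 15840).

12113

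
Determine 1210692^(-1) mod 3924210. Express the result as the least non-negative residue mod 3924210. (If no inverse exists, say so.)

no inverse exists

Euclidean algorithm on 3924210, 1210692:
3924210 = 3·1210692 + 292134
1210692 = 4·292134 + 42156
292134 = 6·42156 + 39198
42156 = 1·39198 + 2958
39198 = 13·2958 + 744
2958 = 3·744 + 726
744 = 1·726 + 18
726 = 40·18 + 6
18 = 3·6 + 0
The gcd is 6, not 1, hence no inverse exists.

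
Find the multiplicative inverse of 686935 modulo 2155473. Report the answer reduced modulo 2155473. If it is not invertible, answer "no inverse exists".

1533772

Apply the Euclidean algorithm to 2155473 and 686935:
2155473 = 3·686935 + 94668
686935 = 7·94668 + 24259
94668 = 3·24259 + 21891
24259 = 1·21891 + 2368
21891 = 9·2368 + 579
2368 = 4·579 + 52
579 = 11·52 + 7
52 = 7·7 + 3
7 = 2·3 + 1
3 = 3·1 + 0
gcd = 1, so the inverse exists. Back-substitute:
1 = 7 − 2·3
1 = −2·52 + 15·7
1 = 15·579 − 167·52
1 = −167·2368 + 683·579
1 = 683·21891 − 6314·2368
1 = −6314·24259 + 6997·21891
1 = 6997·94668 − 27305·24259
1 = −27305·686935 + 198132·94668
1 = 198132·2155473 − 621701·686935
Hence 686935⁻¹ ≡ -621701 ≡ 1533772 (mod 2155473).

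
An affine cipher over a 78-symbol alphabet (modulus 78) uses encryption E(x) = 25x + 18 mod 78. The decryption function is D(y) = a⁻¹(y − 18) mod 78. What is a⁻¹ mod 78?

25

Run Euclid on (78, 25):
78 = 3×25 + 3
25 = 8×3 + 1
3 = 3×1 + 0
Since gcd(25, 78) = 1, back-substitute to write 1 as a combination:
1 = 25 − 8·3
1 = −8·78 + 25·25
So 25·25 ≡ 1 (mod 78).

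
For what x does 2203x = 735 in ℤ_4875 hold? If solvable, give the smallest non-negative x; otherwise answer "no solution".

870

First find gcd(2203, 4875):
4875 = 2·2203 + 469
2203 = 4·469 + 327
469 = 1·327 + 142
327 = 2·142 + 43
142 = 3·43 + 13
43 = 3·13 + 4
13 = 3·4 + 1
4 = 4·1 + 0
gcd = 1, so a unique solution mod 4875 exists.
Back-substitute for the Bézout coefficients:
1 = 13 − 3·4
1 = −3·43 + 10·13
1 = 10·142 − 33·43
1 = −33·327 + 76·142
1 = 76·469 − 109·327
1 = −109·2203 + 512·469
1 = 512·4875 − 1133·2203
So 2203·(-1133) ≡ 1 (mod 4875), giving 2203⁻¹ ≡ 3742.
x ≡ 2203⁻¹·735 ≡ 3742·735 ≡ 870 (mod 4875).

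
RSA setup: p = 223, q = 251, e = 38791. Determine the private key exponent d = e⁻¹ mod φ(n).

φ(n) = (p−1)(q−1) = 222·250 = 55500.
Need d with 38791·d ≡ 1 (mod 55500). Apply the extended Euclidean algorithm:
55500 = 1·38791 + 16709
38791 = 2·16709 + 5373
16709 = 3·5373 + 590
5373 = 9·590 + 63
590 = 9·63 + 23
63 = 2·23 + 17
23 = 1·17 + 6
17 = 2·6 + 5
6 = 1·5 + 1
5 = 5·1 + 0
Back-substitute:
1 = 6 − 5
1 = −17 + 3·6
1 = 3·23 − 4·17
1 = −4·63 + 11·23
1 = 11·590 − 103·63
1 = −103·5373 + 938·590
1 = 938·16709 − 2917·5373
1 = −2917·38791 + 6772·16709
1 = 6772·55500 − 9689·38791
So 38791·(-9689) ≡ 1 (mod 55500), hence d ≡ -9689 ≡ 45811 (mod 55500).

45811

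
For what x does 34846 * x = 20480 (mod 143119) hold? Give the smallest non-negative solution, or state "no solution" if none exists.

93858

First find gcd(34846, 143119):
143119 = 4×34846 + 3735
34846 = 9×3735 + 1231
3735 = 3×1231 + 42
1231 = 29×42 + 13
42 = 3×13 + 3
13 = 4×3 + 1
3 = 3×1 + 0
gcd = 1, so a unique solution mod 143119 exists.
Back-substitute for the Bézout coefficients:
1 = 13 − 4·3
1 = −4·42 + 13·13
1 = 13·1231 − 381·42
1 = −381·3735 + 1156·1231
1 = 1156·34846 − 10785·3735
1 = −10785·143119 + 44296·34846
So 34846·(44296) ≡ 1 (mod 143119), giving 34846⁻¹ ≡ 44296.
x ≡ 34846⁻¹·20480 ≡ 44296·20480 ≡ 93858 (mod 143119).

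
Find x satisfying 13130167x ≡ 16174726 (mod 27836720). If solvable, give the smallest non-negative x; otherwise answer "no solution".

First find gcd(13130167, 27836720):
27836720 = 2*13130167 + 1576386
13130167 = 8*1576386 + 519079
1576386 = 3*519079 + 19149
519079 = 27*19149 + 2056
19149 = 9*2056 + 645
2056 = 3*645 + 121
645 = 5*121 + 40
121 = 3*40 + 1
40 = 40*1 + 0
gcd = 1, so a unique solution mod 27836720 exists.
Back-substitute for the Bézout coefficients:
1 = 121 − 3·40
1 = −3·645 + 16·121
1 = 16·2056 − 51·645
1 = −51·19149 + 475·2056
1 = 475·519079 − 12876·19149
1 = −12876·1576386 + 39103·519079
1 = 39103·13130167 − 325700·1576386
1 = −325700·27836720 + 690503·13130167
So 13130167·(690503) ≡ 1 (mod 27836720), giving 13130167⁻¹ ≡ 690503.
x ≡ 13130167⁻¹·16174726 ≡ 690503·16174726 ≡ 20192058 (mod 27836720).

20192058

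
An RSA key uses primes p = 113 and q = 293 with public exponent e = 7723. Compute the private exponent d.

1859

φ(n) = (p−1)(q−1) = 112·292 = 32704.
Need d with 7723·d ≡ 1 (mod 32704). Apply the extended Euclidean algorithm:
32704 = 4×7723 + 1812
7723 = 4×1812 + 475
1812 = 3×475 + 387
475 = 1×387 + 88
387 = 4×88 + 35
88 = 2×35 + 18
35 = 1×18 + 17
18 = 1×17 + 1
17 = 17×1 + 0
Back-substitute:
1 = 18 − 17
1 = −35 + 2·18
1 = 2·88 − 5·35
1 = −5·387 + 22·88
1 = 22·475 − 27·387
1 = −27·1812 + 103·475
1 = 103·7723 − 439·1812
1 = −439·32704 + 1859·7723
So 7723·1859 ≡ 1 (mod 32704), hence d = 1859.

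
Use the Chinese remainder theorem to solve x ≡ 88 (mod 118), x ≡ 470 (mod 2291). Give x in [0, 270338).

115020

Write x = 88 + 118·k. Then 118·k ≡ 470 − 88 ≡ 382 (mod 2291).
Need 118⁻¹ mod 2291. Extended Euclid on (2291, 118):
2291 = 19×118 + 49
118 = 2×49 + 20
49 = 2×20 + 9
20 = 2×9 + 2
9 = 4×2 + 1
2 = 2×1 + 0
Back-substitute:
1 = 9 − 4·2
1 = −4·20 + 9·9
1 = 9·49 − 22·20
1 = −22·118 + 53·49
1 = 53·2291 − 1029·118
118⁻¹ ≡ 1262 (mod 2291), so k ≡ 1262·382 ≡ 974 (mod 2291).
x = 88 + 118·974 = 115020.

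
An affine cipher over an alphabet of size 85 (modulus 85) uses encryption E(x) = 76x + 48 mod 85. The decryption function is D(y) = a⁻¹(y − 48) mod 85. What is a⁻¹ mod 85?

66

gcd(85, 76) by repeated division:
85 = 1*76 + 9
76 = 8*9 + 4
9 = 2*4 + 1
4 = 4*1 + 0
gcd = 1, so the inverse exists. Back-substitute:
1 = 9 − 2·4
1 = −2·76 + 17·9
1 = 17·85 − 19·76
So 76·(-19) ≡ 1 (mod 85), and -19 ≡ 66 (mod 85).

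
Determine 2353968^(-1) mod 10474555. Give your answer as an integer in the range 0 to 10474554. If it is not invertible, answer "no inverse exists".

498002

Run Euclid on (10474555, 2353968):
10474555 = 4*2353968 + 1058683
2353968 = 2*1058683 + 236602
1058683 = 4*236602 + 112275
236602 = 2*112275 + 12052
112275 = 9*12052 + 3807
12052 = 3*3807 + 631
3807 = 6*631 + 21
631 = 30*21 + 1
21 = 21*1 + 0
The gcd is 1. Working backward:
1 = 631 − 30·21
1 = −30·3807 + 181·631
1 = 181·12052 − 573·3807
1 = −573·112275 + 5338·12052
1 = 5338·236602 − 11249·112275
1 = −11249·1058683 + 50334·236602
1 = 50334·2353968 − 111917·1058683
1 = −111917·10474555 + 498002·2353968
So 2353968·498002 ≡ 1 (mod 10474555).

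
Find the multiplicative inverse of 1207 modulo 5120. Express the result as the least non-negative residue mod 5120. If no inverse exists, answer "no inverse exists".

263

Extended Euclidean algorithm:
5120 = 4·1207 + 292
1207 = 4·292 + 39
292 = 7·39 + 19
39 = 2·19 + 1
19 = 19·1 + 0
The gcd is 1. Working backward:
1 = 39 − 2·19
1 = −2·292 + 15·39
1 = 15·1207 − 62·292
1 = −62·5120 + 263·1207
So 1207·263 ≡ 1 (mod 5120).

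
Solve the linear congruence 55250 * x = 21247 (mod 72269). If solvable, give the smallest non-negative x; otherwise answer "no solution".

First find gcd(55250, 72269):
72269 = 1·55250 + 17019
55250 = 3·17019 + 4193
17019 = 4·4193 + 247
4193 = 16·247 + 241
247 = 1·241 + 6
241 = 40·6 + 1
6 = 6·1 + 0
gcd = 1, so a unique solution mod 72269 exists.
Back-substitute for the Bézout coefficients:
1 = 241 − 40·6
1 = −40·247 + 41·241
1 = 41·4193 − 696·247
1 = −696·17019 + 2825·4193
1 = 2825·55250 − 9171·17019
1 = −9171·72269 + 11996·55250
So 55250·(11996) ≡ 1 (mod 72269), giving 55250⁻¹ ≡ 11996.
x ≡ 55250⁻¹·21247 ≡ 11996·21247 ≡ 58518 (mod 72269).

58518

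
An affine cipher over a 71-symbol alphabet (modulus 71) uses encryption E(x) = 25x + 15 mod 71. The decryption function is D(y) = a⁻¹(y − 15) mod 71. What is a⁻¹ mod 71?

54

gcd(71, 25) by repeated division:
71 = 2×25 + 21
25 = 1×21 + 4
21 = 5×4 + 1
4 = 4×1 + 0
The gcd is 1. Working backward:
1 = 21 − 5·4
1 = −5·25 + 6·21
1 = 6·71 − 17·25
Hence 25⁻¹ ≡ -17 ≡ 54 (mod 71).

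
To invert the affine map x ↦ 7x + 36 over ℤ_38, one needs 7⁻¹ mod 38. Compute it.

11

Run Euclid on (38, 7):
38 = 5·7 + 3
7 = 2·3 + 1
3 = 3·1 + 0
Since gcd(7, 38) = 1, back-substitute to write 1 as a combination:
1 = 7 − 2·3
1 = −2·38 + 11·7
So 7·11 ≡ 1 (mod 38).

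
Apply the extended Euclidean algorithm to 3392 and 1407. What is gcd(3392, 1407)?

1

Apply Euclid's algorithm to 3392 and 1407:
3392 = 2×1407 + 578
1407 = 2×578 + 251
578 = 2×251 + 76
251 = 3×76 + 23
76 = 3×23 + 7
23 = 3×7 + 2
7 = 3×2 + 1
2 = 2×1 + 0
gcd(3392, 1407) = 1.
Working backward:
1 = 7 − 3·2
1 = −3·23 + 10·7
1 = 10·76 − 33·23
1 = −33·251 + 109·76
1 = 109·578 − 251·251
1 = −251·1407 + 611·578
1 = 611·3392 − 1473·1407
So 1 = (611)·3392 + (-1473)·1407.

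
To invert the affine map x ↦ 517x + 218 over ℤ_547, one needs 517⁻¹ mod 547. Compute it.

237

Apply the Euclidean algorithm to 547 and 517:
547 = 1×517 + 30
517 = 17×30 + 7
30 = 4×7 + 2
7 = 3×2 + 1
2 = 2×1 + 0
The gcd is 1. Working backward:
1 = 7 − 3·2
1 = −3·30 + 13·7
1 = 13·517 − 224·30
1 = −224·547 + 237·517
So 517·237 ≡ 1 (mod 547).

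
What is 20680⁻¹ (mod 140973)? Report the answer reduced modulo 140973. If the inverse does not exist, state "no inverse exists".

gcd(140973, 20680) by repeated division:
140973 = 6×20680 + 16893
20680 = 1×16893 + 3787
16893 = 4×3787 + 1745
3787 = 2×1745 + 297
1745 = 5×297 + 260
297 = 1×260 + 37
260 = 7×37 + 1
37 = 37×1 + 0
Since gcd(20680, 140973) = 1, back-substitute to write 1 as a combination:
1 = 260 − 7·37
1 = −7·297 + 8·260
1 = 8·1745 − 47·297
1 = −47·3787 + 102·1745
1 = 102·16893 − 455·3787
1 = −455·20680 + 557·16893
1 = 557·140973 − 3797·20680
Thus 20680·(-3797) ≡ 1 (mod 140973); reducing, -3797 mod 140973 = 137176.

137176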